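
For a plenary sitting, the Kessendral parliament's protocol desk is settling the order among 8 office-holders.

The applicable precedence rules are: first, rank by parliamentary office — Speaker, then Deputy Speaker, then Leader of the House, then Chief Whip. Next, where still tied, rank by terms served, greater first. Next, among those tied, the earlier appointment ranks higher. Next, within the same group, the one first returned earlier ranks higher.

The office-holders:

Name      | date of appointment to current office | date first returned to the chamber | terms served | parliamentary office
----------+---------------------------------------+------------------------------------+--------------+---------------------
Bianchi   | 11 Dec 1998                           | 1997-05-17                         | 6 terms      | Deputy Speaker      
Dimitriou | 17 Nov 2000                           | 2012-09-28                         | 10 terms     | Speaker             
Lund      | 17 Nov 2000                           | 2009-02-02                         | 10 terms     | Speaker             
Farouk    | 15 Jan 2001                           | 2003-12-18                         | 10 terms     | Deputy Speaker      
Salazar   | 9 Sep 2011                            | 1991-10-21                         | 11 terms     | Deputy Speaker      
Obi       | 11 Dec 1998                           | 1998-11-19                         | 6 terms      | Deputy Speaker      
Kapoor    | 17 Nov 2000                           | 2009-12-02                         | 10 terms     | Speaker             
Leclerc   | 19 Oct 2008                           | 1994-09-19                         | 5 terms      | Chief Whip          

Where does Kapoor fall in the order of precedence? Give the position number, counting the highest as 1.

2

By parliamentary office: Lund, Kapoor and Dimitriou (Speaker); then Salazar, Farouk, Bianchi and Obi (Deputy Speaker); then Leclerc (Chief Whip).
Lund, Kapoor and Dimitriou all have terms served 10 terms, so the next rule applies.
Lund, Kapoor and Dimitriou all have date of appointment to current office 17 Nov 2000, so the next rule applies.
Among Lund, Kapoor and Dimitriou, by date first returned to the chamber (earlier first): Lund (2009-02-02) before Kapoor (2009-12-02) before Dimitriou (2012-09-28).
Among Salazar, Farouk, Bianchi and Obi, by terms served (higher first): Salazar (11 terms) before Farouk (10 terms) before Bianchi and Obi (6 terms).
Bianchi and Obi both have date of appointment to current office 11 Dec 1998, so the next rule applies.
Among Bianchi and Obi, by date first returned to the chamber (earlier first): Bianchi (1997-05-17) before Obi (1998-11-19).
Order: Lund, Kapoor, Dimitriou, Salazar, Farouk, Bianchi, Obi, Leclerc. So position 2.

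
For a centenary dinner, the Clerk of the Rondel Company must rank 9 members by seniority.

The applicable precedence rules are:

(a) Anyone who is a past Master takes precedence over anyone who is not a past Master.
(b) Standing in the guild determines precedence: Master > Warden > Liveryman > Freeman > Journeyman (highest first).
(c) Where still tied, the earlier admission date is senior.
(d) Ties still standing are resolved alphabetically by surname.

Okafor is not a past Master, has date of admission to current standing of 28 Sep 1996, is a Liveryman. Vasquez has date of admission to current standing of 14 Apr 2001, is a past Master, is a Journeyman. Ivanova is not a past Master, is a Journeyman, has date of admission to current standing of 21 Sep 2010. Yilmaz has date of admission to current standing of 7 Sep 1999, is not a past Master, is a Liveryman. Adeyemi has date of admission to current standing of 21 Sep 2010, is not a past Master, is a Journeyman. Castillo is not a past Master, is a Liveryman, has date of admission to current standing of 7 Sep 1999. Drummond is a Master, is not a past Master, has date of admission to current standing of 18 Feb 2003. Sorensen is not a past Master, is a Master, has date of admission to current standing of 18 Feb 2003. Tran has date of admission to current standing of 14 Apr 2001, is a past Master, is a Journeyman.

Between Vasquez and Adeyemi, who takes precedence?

Vasquez

By the first rule: Tran and Vasquez (both a past Master); then Drummond, Sorensen, Okafor, Castillo, Yilmaz, Adeyemi and Ivanova (each not a past Master).
Tran and Vasquez are each Journeyman, so the next rule applies.
Tran and Vasquez both have date of admission to current standing 14 Apr 2001, so the next rule applies.
Among Tran and Vasquez, alphabetically by surname: Tran before Vasquez.
Among Drummond, Sorensen, Okafor, Castillo, Yilmaz, Adeyemi and Ivanova, by standing in the guild: Drummond and Sorensen (Master) before Okafor, Castillo and Yilmaz (Liveryman) before Adeyemi and Ivanova (Journeyman).
Drummond and Sorensen both have date of admission to current standing 18 Feb 2003, so the next rule applies.
Among Drummond and Sorensen, alphabetically by surname: Drummond before Sorensen.
Among Okafor, Castillo and Yilmaz, by date of admission to current standing (earlier first): Okafor (28 Sep 1996) before Castillo and Yilmaz (7 Sep 1999).
Among Castillo and Yilmaz, alphabetically by surname: Castillo before Yilmaz.
Adeyemi and Ivanova both have date of admission to current standing 21 Sep 2010, so the next rule applies.
Among Adeyemi and Ivanova, alphabetically by surname: Adeyemi before Ivanova.
So Vasquez takes precedence.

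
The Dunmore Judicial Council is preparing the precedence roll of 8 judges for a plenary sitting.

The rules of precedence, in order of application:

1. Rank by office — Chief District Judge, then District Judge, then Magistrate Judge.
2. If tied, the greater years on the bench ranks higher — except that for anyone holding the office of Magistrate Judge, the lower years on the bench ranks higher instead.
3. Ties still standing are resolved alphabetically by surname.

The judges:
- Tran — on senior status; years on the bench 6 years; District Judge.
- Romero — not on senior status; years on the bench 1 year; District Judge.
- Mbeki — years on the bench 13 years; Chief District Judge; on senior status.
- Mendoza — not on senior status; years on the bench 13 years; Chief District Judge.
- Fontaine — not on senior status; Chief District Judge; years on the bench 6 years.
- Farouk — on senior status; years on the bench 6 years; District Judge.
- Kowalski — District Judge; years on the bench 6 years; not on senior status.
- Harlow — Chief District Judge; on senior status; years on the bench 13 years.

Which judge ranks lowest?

By office: Harlow, Mbeki, Mendoza and Fontaine (Chief District Judge); then Farouk, Kowalski, Tran and Romero (District Judge).
Among Harlow, Mbeki, Mendoza and Fontaine, by years on the bench (higher first): Harlow, Mbeki and Mendoza (13 years) before Fontaine (6 years).
Among Harlow, Mbeki and Mendoza, alphabetically by surname: Harlow before Mbeki before Mendoza.
Among Farouk, Kowalski, Tran and Romero, by years on the bench (higher first): Farouk, Kowalski and Tran (6 years) before Romero (1 year).
Among Farouk, Kowalski and Tran, alphabetically by surname: Farouk before Kowalski before Tran.
Order: Harlow, Mbeki, Mendoza, Fontaine, Farouk, Kowalski, Tran, Romero.

Romero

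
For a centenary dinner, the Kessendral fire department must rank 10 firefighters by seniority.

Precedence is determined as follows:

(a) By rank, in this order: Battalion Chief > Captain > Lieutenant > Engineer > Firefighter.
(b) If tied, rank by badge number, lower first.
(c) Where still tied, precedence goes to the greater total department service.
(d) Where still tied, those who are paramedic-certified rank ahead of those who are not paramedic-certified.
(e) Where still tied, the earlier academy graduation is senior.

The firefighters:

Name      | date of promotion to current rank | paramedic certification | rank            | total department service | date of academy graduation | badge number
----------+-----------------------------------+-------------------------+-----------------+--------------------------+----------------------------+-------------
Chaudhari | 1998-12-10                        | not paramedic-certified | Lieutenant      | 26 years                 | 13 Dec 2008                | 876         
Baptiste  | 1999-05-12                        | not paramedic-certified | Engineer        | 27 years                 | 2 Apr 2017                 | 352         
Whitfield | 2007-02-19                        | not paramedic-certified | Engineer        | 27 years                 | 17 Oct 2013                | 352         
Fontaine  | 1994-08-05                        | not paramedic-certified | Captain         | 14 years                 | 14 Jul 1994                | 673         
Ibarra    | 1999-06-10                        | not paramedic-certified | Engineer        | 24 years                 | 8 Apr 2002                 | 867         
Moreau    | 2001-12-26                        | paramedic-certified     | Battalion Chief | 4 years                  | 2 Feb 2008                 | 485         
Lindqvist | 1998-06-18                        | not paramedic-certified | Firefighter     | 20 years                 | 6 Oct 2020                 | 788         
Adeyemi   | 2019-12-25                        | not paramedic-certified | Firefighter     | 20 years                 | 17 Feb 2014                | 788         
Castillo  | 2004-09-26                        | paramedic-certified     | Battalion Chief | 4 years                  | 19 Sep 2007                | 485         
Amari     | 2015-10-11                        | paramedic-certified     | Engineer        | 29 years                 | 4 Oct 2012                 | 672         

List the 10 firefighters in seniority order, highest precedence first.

Castillo, Moreau, Fontaine, Chaudhari, Whitfield, Baptiste, Amari, Ibarra, Adeyemi, Lindqvist

By rank: Castillo and Moreau (Battalion Chief); then Fontaine (Captain); then Chaudhari (Lieutenant); then Whitfield, Baptiste, Amari and Ibarra (Engineer); then Adeyemi and Lindqvist (Firefighter).
Castillo and Moreau both have badge number 485, so the next rule applies.
Castillo and Moreau both have total department service 4 years, so the next rule applies.
Castillo and Moreau are each paramedic-certified, so the next rule applies.
Among Castillo and Moreau, by date of academy graduation (earlier first): Castillo (19 Sep 2007) before Moreau (2 Feb 2008).
Among Whitfield, Baptiste, Amari and Ibarra, by badge number (lower first): Whitfield and Baptiste (352) before Amari (672) before Ibarra (867).
Whitfield and Baptiste both have total department service 27 years, so the next rule applies.
Whitfield and Baptiste are each not paramedic-certified, so the next rule applies.
Among Whitfield and Baptiste, by date of academy graduation (earlier first): Whitfield (17 Oct 2013) before Baptiste (2 Apr 2017).
Adeyemi and Lindqvist both have badge number 788, so the next rule applies.
Adeyemi and Lindqvist both have total department service 20 years, so the next rule applies.
Adeyemi and Lindqvist are each not paramedic-certified, so the next rule applies.
Among Adeyemi and Lindqvist, by date of academy graduation (earlier first): Adeyemi (17 Feb 2014) before Lindqvist (6 Oct 2020).
Full order: Castillo, Moreau, Fontaine, Chaudhari, Whitfield, Baptiste, Amari, Ibarra, Adeyemi, Lindqvist.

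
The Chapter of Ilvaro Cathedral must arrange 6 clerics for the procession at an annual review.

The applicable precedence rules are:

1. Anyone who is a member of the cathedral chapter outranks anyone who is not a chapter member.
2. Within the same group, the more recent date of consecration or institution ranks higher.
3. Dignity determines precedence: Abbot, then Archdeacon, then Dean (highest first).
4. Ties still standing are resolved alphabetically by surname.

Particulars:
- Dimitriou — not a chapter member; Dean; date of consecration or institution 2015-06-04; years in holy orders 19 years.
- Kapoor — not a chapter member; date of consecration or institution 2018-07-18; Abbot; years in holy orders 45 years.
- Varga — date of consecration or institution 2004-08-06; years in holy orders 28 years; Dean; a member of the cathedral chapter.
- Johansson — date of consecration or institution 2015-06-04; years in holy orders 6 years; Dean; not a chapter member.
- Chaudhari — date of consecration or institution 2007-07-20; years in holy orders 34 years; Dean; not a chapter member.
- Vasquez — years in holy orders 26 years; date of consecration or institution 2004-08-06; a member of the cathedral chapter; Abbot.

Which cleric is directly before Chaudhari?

Johansson

By the first rule: Vasquez and Varga (both a member of the cathedral chapter); then Kapoor, Dimitriou, Johansson and Chaudhari (each not a chapter member).
Vasquez and Varga both have date of consecration or institution 2004-08-06, so the next rule applies.
Among Vasquez and Varga, by dignity: Vasquez (Abbot) before Varga (Dean).
Among Kapoor, Dimitriou, Johansson and Chaudhari, by date of consecration or institution (later first): Kapoor (2018-07-18) before Dimitriou and Johansson (2015-06-04) before Chaudhari (2007-07-20).
Dimitriou and Johansson are each Dean, so the next rule applies.
Among Dimitriou and Johansson, alphabetically by surname: Dimitriou before Johansson.
Order: Vasquez, Varga, Kapoor, Dimitriou, Johansson, Chaudhari.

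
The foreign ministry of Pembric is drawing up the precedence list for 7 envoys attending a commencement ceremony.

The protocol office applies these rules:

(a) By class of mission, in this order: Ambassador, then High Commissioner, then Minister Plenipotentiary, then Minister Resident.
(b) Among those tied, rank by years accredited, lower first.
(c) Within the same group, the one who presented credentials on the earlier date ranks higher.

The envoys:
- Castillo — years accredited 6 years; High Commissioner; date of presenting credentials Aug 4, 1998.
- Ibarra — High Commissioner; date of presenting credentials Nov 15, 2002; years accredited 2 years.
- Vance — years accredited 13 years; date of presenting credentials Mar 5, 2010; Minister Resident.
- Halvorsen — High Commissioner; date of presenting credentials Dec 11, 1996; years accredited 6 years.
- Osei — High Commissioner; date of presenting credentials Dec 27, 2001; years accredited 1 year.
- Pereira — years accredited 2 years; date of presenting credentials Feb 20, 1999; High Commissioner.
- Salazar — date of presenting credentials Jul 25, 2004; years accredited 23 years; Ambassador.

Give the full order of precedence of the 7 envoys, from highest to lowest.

Salazar, Osei, Pereira, Ibarra, Halvorsen, Castillo, Vance

By class of mission: Salazar (Ambassador); then Osei, Pereira, Ibarra, Halvorsen and Castillo (High Commissioner); then Vance (Minister Resident).
Among Osei, Pereira, Ibarra, Halvorsen and Castillo, by years accredited (lower first): Osei (1 year) before Pereira and Ibarra (2 years) before Halvorsen and Castillo (6 years).
Among Pereira and Ibarra, by date of presenting credentials (earlier first): Pereira (Feb 20, 1999) before Ibarra (Nov 15, 2002).
Among Halvorsen and Castillo, by date of presenting credentials (earlier first): Halvorsen (Dec 11, 1996) before Castillo (Aug 4, 1998).
Full order: Salazar, Osei, Pereira, Ibarra, Halvorsen, Castillo, Vance.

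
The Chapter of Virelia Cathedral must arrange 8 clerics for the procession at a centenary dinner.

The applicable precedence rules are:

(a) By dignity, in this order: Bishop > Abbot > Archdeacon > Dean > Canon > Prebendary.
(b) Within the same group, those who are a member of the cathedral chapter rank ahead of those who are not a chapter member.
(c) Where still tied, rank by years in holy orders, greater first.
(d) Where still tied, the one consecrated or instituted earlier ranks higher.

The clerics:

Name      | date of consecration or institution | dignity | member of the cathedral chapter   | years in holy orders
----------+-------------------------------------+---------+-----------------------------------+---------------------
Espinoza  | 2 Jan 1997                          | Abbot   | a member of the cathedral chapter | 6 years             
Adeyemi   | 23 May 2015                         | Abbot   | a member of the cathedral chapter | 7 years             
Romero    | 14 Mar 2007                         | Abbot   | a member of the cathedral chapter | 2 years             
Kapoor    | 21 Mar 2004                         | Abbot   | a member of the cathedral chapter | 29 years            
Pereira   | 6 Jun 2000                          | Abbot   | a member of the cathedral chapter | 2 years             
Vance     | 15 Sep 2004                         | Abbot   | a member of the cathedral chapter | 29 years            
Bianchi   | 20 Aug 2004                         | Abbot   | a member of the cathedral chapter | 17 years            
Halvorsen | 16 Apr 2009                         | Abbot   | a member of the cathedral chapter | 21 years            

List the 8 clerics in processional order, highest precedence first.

By dignity: Kapoor, Vance, Halvorsen, Bianchi, Adeyemi, Espinoza, Pereira and Romero (Abbot).
Kapoor, Vance, Halvorsen, Bianchi, Adeyemi, Espinoza, Pereira and Romero are each a member of the cathedral chapter, so the next rule applies.
Among Kapoor, Vance, Halvorsen, Bianchi, Adeyemi, Espinoza, Pereira and Romero, by years in holy orders (higher first): Kapoor and Vance (29 years) before Halvorsen (21 years) before Bianchi (17 years) before Adeyemi (7 years) before Espinoza (6 years) before Pereira and Romero (2 years).
Among Kapoor and Vance, by date of consecration or institution (earlier first): Kapoor (21 Mar 2004) before Vance (15 Sep 2004).
Among Pereira and Romero, by date of consecration or institution (earlier first): Pereira (6 Jun 2000) before Romero (14 Mar 2007).
Full order: Kapoor, Vance, Halvorsen, Bianchi, Adeyemi, Espinoza, Pereira, Romero.

Kapoor, Vance, Halvorsen, Bianchi, Adeyemi, Espinoza, Pereira, Romero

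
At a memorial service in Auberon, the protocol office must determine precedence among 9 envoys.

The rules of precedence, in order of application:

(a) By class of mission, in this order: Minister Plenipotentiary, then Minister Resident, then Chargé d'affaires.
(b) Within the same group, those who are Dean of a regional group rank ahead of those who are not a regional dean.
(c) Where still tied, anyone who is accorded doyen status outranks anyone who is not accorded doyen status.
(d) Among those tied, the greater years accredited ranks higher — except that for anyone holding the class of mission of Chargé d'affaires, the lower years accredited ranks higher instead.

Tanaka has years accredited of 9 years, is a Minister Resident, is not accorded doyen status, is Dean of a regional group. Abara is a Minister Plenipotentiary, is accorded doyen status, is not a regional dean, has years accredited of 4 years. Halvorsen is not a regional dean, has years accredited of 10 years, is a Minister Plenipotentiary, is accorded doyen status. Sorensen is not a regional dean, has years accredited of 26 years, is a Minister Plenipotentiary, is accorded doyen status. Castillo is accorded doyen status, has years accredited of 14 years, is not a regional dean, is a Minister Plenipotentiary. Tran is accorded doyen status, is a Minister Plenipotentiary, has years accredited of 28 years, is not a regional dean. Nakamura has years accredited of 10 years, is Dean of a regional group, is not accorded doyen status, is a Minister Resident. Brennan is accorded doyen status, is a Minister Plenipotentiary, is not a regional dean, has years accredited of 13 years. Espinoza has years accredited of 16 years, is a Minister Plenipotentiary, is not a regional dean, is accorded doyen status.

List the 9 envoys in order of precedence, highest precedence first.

Tran, Sorensen, Espinoza, Castillo, Brennan, Halvorsen, Abara, Nakamura, Tanaka

By class of mission: Tran, Sorensen, Espinoza, Castillo, Brennan, Halvorsen and Abara (Minister Plenipotentiary); then Nakamura and Tanaka (Minister Resident).
Tran, Sorensen, Espinoza, Castillo, Brennan, Halvorsen and Abara are each not a regional dean, so the next rule applies.
Tran, Sorensen, Espinoza, Castillo, Brennan, Halvorsen and Abara are each accorded doyen status, so the next rule applies.
Among Tran, Sorensen, Espinoza, Castillo, Brennan, Halvorsen and Abara, by years accredited (higher first): Tran (28 years) before Sorensen (26 years) before Espinoza (16 years) before Castillo (14 years) before Brennan (13 years) before Halvorsen (10 years) before Abara (4 years).
Nakamura and Tanaka are each Dean of a regional group, so the next rule applies.
Nakamura and Tanaka are each not accorded doyen status, so the next rule applies.
Among Nakamura and Tanaka, by years accredited (higher first): Nakamura (10 years) before Tanaka (9 years).
Full order: Tran, Sorensen, Espinoza, Castillo, Brennan, Halvorsen, Abara, Nakamura, Tanaka.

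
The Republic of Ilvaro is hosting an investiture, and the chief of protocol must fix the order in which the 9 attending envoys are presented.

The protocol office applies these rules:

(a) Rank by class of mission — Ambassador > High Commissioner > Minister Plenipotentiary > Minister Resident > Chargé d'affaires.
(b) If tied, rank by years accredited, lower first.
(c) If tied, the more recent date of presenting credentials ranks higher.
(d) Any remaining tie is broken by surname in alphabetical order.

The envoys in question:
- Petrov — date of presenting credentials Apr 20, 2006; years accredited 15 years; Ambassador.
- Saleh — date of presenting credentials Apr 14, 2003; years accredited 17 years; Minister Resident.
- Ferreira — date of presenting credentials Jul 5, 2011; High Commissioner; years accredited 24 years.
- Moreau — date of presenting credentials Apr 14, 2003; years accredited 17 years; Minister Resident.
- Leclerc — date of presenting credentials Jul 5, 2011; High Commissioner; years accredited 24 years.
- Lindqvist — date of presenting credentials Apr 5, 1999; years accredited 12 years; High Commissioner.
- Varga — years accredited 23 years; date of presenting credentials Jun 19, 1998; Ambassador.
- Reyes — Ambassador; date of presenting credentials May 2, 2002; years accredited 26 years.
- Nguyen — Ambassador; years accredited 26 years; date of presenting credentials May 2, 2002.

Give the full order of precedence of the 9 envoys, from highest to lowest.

By class of mission: Petrov, Varga, Nguyen and Reyes (Ambassador); then Lindqvist, Ferreira and Leclerc (High Commissioner); then Moreau and Saleh (Minister Resident).
Among Petrov, Varga, Nguyen and Reyes, by years accredited (lower first): Petrov (15 years) before Varga (23 years) before Nguyen and Reyes (26 years).
Nguyen and Reyes both have date of presenting credentials May 2, 2002, so the next rule applies.
Among Nguyen and Reyes, alphabetically by surname: Nguyen before Reyes.
Among Lindqvist, Ferreira and Leclerc, by years accredited (lower first): Lindqvist (12 years) before Ferreira and Leclerc (24 years).
Ferreira and Leclerc both have date of presenting credentials Jul 5, 2011, so the next rule applies.
Among Ferreira and Leclerc, alphabetically by surname: Ferreira before Leclerc.
Moreau and Saleh both have years accredited 17 years, so the next rule applies.
Moreau and Saleh both have date of presenting credentials Apr 14, 2003, so the next rule applies.
Among Moreau and Saleh, alphabetically by surname: Moreau before Saleh.
Full order: Petrov, Varga, Nguyen, Reyes, Lindqvist, Ferreira, Leclerc, Moreau, Saleh.

Petrov, Varga, Nguyen, Reyes, Lindqvist, Ferreira, Leclerc, Moreau, Saleh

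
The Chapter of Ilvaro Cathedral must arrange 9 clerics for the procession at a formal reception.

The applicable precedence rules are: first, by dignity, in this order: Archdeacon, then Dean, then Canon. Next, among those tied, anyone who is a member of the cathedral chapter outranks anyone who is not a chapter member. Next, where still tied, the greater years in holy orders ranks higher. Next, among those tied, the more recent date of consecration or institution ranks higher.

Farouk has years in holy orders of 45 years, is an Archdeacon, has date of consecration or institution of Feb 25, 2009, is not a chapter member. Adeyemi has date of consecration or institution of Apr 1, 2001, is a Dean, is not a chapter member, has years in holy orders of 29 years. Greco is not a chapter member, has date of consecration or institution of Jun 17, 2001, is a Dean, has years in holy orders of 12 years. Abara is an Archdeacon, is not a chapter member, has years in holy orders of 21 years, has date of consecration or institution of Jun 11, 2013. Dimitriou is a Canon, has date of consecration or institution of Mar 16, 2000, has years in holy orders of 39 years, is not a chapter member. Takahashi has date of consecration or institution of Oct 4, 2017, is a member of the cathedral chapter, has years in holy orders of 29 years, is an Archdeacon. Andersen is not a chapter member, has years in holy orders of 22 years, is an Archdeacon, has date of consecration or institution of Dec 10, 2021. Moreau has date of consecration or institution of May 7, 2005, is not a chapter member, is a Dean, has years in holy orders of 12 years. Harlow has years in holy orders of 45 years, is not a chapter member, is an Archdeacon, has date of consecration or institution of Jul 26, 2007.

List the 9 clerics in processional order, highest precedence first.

By dignity: Takahashi, Farouk, Harlow, Andersen and Abara (Archdeacon); then Adeyemi, Moreau and Greco (Dean); then Dimitriou (Canon).
Among Takahashi, Farouk, Harlow, Andersen and Abara, a member of the cathedral chapter before not a chapter member: Takahashi (a member of the cathedral chapter) before Farouk, Harlow, Andersen and Abara (not a chapter member).
Among Farouk, Harlow, Andersen and Abara, by years in holy orders (higher first): Farouk and Harlow (45 years) before Andersen (22 years) before Abara (21 years).
Among Farouk and Harlow, by date of consecration or institution (later first): Farouk (Feb 25, 2009) before Harlow (Jul 26, 2007).
Adeyemi, Moreau and Greco are each not a chapter member, so the next rule applies.
Among Adeyemi, Moreau and Greco, by years in holy orders (higher first): Adeyemi (29 years) before Moreau and Greco (12 years).
Among Moreau and Greco, by date of consecration or institution (later first): Moreau (May 7, 2005) before Greco (Jun 17, 2001).
Full order: Takahashi, Farouk, Harlow, Andersen, Abara, Adeyemi, Moreau, Greco, Dimitriou.

Takahashi, Farouk, Harlow, Andersen, Abara, Adeyemi, Moreau, Greco, Dimitriou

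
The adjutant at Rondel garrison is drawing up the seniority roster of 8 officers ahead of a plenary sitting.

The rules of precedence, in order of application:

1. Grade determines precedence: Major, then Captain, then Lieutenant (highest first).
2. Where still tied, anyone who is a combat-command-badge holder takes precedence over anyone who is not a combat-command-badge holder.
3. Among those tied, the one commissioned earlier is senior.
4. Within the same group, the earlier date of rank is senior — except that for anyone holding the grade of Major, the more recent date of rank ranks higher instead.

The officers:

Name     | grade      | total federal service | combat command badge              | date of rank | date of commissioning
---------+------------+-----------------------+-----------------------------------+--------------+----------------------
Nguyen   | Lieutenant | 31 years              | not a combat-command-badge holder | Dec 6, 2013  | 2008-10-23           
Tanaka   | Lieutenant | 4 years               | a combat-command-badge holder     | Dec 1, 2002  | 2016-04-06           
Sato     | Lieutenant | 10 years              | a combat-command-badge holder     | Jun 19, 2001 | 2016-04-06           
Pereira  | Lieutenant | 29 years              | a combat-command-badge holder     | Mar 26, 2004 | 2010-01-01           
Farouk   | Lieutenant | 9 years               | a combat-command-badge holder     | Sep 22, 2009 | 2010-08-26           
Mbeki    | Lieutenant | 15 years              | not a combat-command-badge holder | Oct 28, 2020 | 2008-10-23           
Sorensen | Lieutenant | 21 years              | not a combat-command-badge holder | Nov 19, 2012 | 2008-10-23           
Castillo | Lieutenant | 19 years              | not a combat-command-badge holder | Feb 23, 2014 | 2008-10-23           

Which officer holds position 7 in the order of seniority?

By grade: Pereira, Farouk, Sato, Tanaka, Sorensen, Nguyen, Castillo and Mbeki (Lieutenant).
Among Pereira, Farouk, Sato, Tanaka, Sorensen, Nguyen, Castillo and Mbeki, a combat-command-badge holder before not a combat-command-badge holder: Pereira, Farouk, Sato and Tanaka (a combat-command-badge holder) before Sorensen, Nguyen, Castillo and Mbeki (not a combat-command-badge holder).
Among Pereira, Farouk, Sato and Tanaka, by date of commissioning (earlier first): Pereira (2010-01-01) before Farouk (2010-08-26) before Sato and Tanaka (2016-04-06).
Among Sato and Tanaka, by date of rank (earlier first): Sato (Jun 19, 2001) before Tanaka (Dec 1, 2002).
Sorensen, Nguyen, Castillo and Mbeki all have date of commissioning 2008-10-23, so the next rule applies.
Among Sorensen, Nguyen, Castillo and Mbeki, by date of rank (earlier first): Sorensen (Nov 19, 2012) before Nguyen (Dec 6, 2013) before Castillo (Feb 23, 2014) before Mbeki (Oct 28, 2020).
Order: Pereira, Farouk, Sato, Tanaka, Sorensen, Nguyen, Castillo, Mbeki.

Castillo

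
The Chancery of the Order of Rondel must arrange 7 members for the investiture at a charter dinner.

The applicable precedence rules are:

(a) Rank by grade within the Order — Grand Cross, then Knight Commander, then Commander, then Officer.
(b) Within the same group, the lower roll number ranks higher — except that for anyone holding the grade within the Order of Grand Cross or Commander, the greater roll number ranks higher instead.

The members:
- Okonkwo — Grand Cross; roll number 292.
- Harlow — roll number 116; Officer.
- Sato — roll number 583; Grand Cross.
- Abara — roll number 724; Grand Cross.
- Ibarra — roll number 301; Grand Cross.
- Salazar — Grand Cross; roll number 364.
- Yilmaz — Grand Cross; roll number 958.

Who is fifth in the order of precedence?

By grade within the Order: Yilmaz, Abara, Sato, Salazar, Ibarra and Okonkwo (Grand Cross); then Harlow (Officer).
Among Yilmaz, Abara, Sato, Salazar, Ibarra and Okonkwo, by roll number (higher first) (reversed rule for this group): Yilmaz (958) before Abara (724) before Sato (583) before Salazar (364) before Ibarra (301) before Okonkwo (292).
Order: Yilmaz, Abara, Sato, Salazar, Ibarra, Okonkwo, Harlow.

Ibarra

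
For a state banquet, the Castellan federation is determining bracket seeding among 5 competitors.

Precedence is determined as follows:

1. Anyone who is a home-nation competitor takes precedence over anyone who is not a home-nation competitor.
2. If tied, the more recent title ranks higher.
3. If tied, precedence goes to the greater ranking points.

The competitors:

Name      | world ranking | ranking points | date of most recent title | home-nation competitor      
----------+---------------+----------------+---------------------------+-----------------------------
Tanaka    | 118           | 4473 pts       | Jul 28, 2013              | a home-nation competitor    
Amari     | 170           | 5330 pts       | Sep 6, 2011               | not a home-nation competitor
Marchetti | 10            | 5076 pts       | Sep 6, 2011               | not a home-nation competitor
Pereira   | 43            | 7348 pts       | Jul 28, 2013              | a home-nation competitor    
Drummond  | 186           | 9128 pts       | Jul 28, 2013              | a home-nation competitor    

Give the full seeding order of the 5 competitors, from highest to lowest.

By the first rule: Drummond, Pereira and Tanaka (each a home-nation competitor); then Amari and Marchetti (both not a home-nation competitor).
Drummond, Pereira and Tanaka all have date of most recent title Jul 28, 2013, so the next rule applies.
Among Drummond, Pereira and Tanaka, by ranking points (higher first): Drummond (9128 pts) before Pereira (7348 pts) before Tanaka (4473 pts).
Amari and Marchetti both have date of most recent title Sep 6, 2011, so the next rule applies.
Among Amari and Marchetti, by ranking points (higher first): Amari (5330 pts) before Marchetti (5076 pts).
Full order: Drummond, Pereira, Tanaka, Amari, Marchetti.

Drummond, Pereira, Tanaka, Amari, Marchetti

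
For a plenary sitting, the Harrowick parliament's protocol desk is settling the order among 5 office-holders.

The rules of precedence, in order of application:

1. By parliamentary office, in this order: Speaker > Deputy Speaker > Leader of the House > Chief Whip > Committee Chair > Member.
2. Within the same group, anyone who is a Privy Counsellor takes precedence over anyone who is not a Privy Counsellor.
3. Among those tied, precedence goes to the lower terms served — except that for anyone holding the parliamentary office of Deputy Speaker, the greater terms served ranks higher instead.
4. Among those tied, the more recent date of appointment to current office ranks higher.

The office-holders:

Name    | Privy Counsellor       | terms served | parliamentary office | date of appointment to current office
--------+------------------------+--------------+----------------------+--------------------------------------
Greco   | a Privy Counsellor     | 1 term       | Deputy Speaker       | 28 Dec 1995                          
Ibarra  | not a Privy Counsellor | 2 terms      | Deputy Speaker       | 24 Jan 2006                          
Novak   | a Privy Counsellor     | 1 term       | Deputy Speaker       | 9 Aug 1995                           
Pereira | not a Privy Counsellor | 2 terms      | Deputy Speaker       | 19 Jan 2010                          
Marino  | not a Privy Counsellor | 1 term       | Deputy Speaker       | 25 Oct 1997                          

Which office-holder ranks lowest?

By parliamentary office: Greco, Novak, Pereira, Ibarra and Marino (Deputy Speaker).
Among Greco, Novak, Pereira, Ibarra and Marino, a Privy Counsellor before not a Privy Counsellor: Greco and Novak (a Privy Counsellor) before Pereira, Ibarra and Marino (not a Privy Counsellor).
Greco and Novak both have terms served 1 term, so the next rule applies.
Among Greco and Novak, by date of appointment to current office (later first): Greco (28 Dec 1995) before Novak (9 Aug 1995).
Among Pereira, Ibarra and Marino, by terms served (higher first) (reversed rule for this group): Pereira and Ibarra (2 terms) before Marino (1 term).
Among Pereira and Ibarra, by date of appointment to current office (later first): Pereira (19 Jan 2010) before Ibarra (24 Jan 2006).
Order: Greco, Novak, Pereira, Ibarra, Marino.

Marino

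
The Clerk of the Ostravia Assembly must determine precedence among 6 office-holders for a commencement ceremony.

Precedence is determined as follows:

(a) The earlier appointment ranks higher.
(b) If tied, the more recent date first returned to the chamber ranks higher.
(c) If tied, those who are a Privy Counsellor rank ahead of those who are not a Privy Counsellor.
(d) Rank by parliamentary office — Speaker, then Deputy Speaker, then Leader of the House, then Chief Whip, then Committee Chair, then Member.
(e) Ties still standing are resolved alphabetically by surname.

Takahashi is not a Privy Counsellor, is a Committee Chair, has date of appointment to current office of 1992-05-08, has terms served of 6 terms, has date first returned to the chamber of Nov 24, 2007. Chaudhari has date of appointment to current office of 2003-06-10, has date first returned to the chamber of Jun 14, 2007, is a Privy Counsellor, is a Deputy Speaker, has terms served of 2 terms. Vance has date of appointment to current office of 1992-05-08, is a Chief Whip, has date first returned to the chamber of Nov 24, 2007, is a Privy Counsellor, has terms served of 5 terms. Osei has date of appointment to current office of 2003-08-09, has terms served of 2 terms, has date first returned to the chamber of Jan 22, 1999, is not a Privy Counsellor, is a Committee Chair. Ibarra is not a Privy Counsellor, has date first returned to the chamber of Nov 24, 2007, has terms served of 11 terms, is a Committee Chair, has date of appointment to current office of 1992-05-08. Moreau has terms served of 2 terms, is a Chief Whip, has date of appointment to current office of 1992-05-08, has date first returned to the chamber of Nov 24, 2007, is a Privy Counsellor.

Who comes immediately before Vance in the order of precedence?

Moreau

By date of appointment to current office (earlier first): Moreau, Vance, Ibarra and Takahashi (each 1992-05-08); then Chaudhari (2003-06-10); then Osei (2003-08-09).
Moreau, Vance, Ibarra and Takahashi all have date first returned to the chamber Nov 24, 2007, so the next rule applies.
Among Moreau, Vance, Ibarra and Takahashi, a Privy Counsellor before not a Privy Counsellor: Moreau and Vance (a Privy Counsellor) before Ibarra and Takahashi (not a Privy Counsellor).
Moreau and Vance are each Chief Whip, so the next rule applies.
Among Moreau and Vance, alphabetically by surname: Moreau before Vance.
Ibarra and Takahashi are each Committee Chair, so the next rule applies.
Among Ibarra and Takahashi, alphabetically by surname: Ibarra before Takahashi.
Order: Moreau, Vance, Ibarra, Takahashi, Chaudhari, Osei.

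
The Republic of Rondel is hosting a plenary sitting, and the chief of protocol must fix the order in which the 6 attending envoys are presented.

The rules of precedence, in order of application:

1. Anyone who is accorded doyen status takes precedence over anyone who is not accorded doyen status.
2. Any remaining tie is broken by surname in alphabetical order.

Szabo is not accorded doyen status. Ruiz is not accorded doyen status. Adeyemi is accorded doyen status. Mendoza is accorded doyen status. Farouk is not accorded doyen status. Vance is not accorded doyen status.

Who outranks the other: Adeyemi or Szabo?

Adeyemi

By the first rule: Adeyemi and Mendoza (both accorded doyen status); then Farouk, Ruiz, Szabo and Vance (each not accorded doyen status).
Among Adeyemi and Mendoza, alphabetically by surname: Adeyemi before Mendoza.
Among Farouk, Ruiz, Szabo and Vance, alphabetically by surname: Farouk before Ruiz before Szabo before Vance.
So Adeyemi takes precedence.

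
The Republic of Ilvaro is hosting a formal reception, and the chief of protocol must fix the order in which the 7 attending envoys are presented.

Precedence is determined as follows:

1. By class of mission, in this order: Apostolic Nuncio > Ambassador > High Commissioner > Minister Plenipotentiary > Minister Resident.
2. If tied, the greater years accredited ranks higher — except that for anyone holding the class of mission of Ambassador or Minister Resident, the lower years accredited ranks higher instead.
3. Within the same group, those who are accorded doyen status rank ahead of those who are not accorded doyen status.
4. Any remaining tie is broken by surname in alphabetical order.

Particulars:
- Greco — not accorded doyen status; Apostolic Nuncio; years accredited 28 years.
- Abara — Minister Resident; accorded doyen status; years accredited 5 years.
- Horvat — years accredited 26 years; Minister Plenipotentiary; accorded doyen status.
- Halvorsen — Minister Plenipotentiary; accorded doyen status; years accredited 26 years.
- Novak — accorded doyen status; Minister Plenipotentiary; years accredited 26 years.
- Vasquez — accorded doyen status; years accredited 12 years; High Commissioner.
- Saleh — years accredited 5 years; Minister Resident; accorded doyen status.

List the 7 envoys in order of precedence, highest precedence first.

Greco, Vasquez, Halvorsen, Horvat, Novak, Abara, Saleh

By class of mission: Greco (Apostolic Nuncio); then Vasquez (High Commissioner); then Halvorsen, Horvat and Novak (Minister Plenipotentiary); then Abara and Saleh (Minister Resident).
Halvorsen, Horvat and Novak all have years accredited 26 years, so the next rule applies.
Halvorsen, Horvat and Novak are each accorded doyen status, so the next rule applies.
Among Halvorsen, Horvat and Novak, alphabetically by surname: Halvorsen before Horvat before Novak.
Abara and Saleh both have years accredited 5 years, so the next rule applies.
Abara and Saleh are each accorded doyen status, so the next rule applies.
Among Abara and Saleh, alphabetically by surname: Abara before Saleh.
Full order: Greco, Vasquez, Halvorsen, Horvat, Novak, Abara, Saleh.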